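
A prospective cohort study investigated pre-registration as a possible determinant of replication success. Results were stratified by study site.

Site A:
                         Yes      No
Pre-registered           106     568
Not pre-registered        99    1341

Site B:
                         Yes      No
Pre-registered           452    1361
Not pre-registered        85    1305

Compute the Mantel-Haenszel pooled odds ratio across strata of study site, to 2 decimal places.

4.01

OR_MH = Σ(aᵢdᵢ/nᵢ) / Σ(bᵢcᵢ/nᵢ), where nᵢ is the stratum total.
Stratum 1 (Site A): n = 2114; a·d/n = 106·1341/2114 = 67.2403; b·c/n = 568·99/2114 = 26.5998
Stratum 2 (Site B): n = 3203; a·d/n = 452·1305/3203 = 184.1586; b·c/n = 1361·85/3203 = 36.1177
OR_MH = (67.2403 + 184.1586) / (26.5998 + 36.1177) = 251.3989 / 62.7175 = 4.00843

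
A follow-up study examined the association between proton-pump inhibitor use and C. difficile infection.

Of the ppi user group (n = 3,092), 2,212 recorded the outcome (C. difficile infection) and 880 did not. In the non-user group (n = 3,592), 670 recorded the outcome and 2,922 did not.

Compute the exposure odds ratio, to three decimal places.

10.962

From the description: a = 2212, b = 880, c = 670, d = 2922.
OR = (a·d)/(b·c) = (2212 × 2922) / (880 × 670) = 6463464 / 589600 = 10.96246
The odds of C. difficile infection are about 10.96 times as high in the ppi user group.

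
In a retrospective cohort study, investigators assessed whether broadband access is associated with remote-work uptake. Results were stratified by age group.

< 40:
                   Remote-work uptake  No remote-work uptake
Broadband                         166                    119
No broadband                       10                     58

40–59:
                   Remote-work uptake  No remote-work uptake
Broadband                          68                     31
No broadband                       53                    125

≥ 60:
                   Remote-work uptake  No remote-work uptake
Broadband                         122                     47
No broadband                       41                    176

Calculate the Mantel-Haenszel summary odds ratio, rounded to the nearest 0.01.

OR_MH = Σ(aᵢdᵢ/nᵢ) / Σ(bᵢcᵢ/nᵢ), where nᵢ is the stratum total.
Stratum 1 (< 40): n = 353; a·d/n = 166·58/353 = 27.2748; b·c/n = 119·10/353 = 3.3711
Stratum 2 (40–59): n = 277; a·d/n = 68·125/277 = 30.6859; b·c/n = 31·53/277 = 5.9314
Stratum 3 (≥ 60): n = 386; a·d/n = 122·176/386 = 55.6269; b·c/n = 47·41/386 = 4.9922
OR_MH = (27.2748 + 30.6859 + 55.6269) / (3.3711 + 5.9314 + 4.9922) = 113.5877 / 14.2947 = 7.94611

7.95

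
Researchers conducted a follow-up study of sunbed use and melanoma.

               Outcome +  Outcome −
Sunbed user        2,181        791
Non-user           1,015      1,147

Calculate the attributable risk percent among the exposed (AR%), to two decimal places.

Cells: a = 2181, b = 791, c = 1015, d = 1147.
Risk in exposed = 2181/2972 = 0.73385; risk in unexposed = 1015/2162 = 0.46947.
RR = 0.73385/0.46947 = 1.56314
AR% = (RR − 1)/RR × 100 = (1.56314 − 1)/1.56314 × 100 = 36.0260%

36.03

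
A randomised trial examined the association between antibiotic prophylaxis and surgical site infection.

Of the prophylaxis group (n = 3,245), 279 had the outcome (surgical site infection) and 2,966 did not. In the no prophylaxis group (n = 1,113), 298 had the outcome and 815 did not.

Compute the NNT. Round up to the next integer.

6

Risk in treated group = 279/3245 = 0.08598; risk in control = 298/1113 = 0.26774.
Absolute risk reduction = 0.26774 − 0.08598 = 0.18177
NNT = 1 / ARR = 1 / 0.18177 = 5.502 → round up → 6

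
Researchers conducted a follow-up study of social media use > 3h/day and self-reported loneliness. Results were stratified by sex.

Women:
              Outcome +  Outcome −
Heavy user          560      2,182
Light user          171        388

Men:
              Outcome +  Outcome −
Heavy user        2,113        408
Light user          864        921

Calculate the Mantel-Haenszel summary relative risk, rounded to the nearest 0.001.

1.498

RR_MH = Σ(aᵢ·n₀ᵢ/nᵢ) / Σ(cᵢ·n₁ᵢ/nᵢ), with n₁ᵢ = aᵢ+bᵢ (exposed), n₀ᵢ = cᵢ+dᵢ (unexposed), nᵢ = n₁ᵢ+n₀ᵢ.
Stratum 1 (Women): n₁ = 2742, n₀ = 559, n = 3301; a·n₀/n = 560·559/3301 = 94.8319; c·n₁/n = 171·2742/3301 = 142.0424
Stratum 2 (Men): n₁ = 2521, n₀ = 1785, n = 4306; a·n₀/n = 2113·1785/4306 = 875.9185; c·n₁/n = 864·2521/4306 = 505.8393
RR_MH = (94.8319 + 875.9185) / (142.0424 + 505.8393) = 970.7504 / 647.8817 = 1.49835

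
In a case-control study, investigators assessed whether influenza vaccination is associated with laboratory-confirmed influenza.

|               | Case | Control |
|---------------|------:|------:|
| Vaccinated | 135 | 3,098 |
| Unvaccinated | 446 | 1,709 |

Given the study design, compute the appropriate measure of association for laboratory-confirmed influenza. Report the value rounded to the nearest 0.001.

Cells: a = 135, b = 3098, c = 446, d = 1709.
This is a case-control study: participants were sampled on outcome status, so risks in the source population cannot be estimated directly — relative risk is not valid here. The odds ratio is the appropriate measure.
OR = (a·d)/(b·c) = (135 × 1709) / (3098 × 446) = 230715 / 1381708 = 0.16698

0.167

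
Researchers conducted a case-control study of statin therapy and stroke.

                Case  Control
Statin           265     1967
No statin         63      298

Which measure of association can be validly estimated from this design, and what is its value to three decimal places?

0.637

Cells: a = 265, b = 1967, c = 63, d = 298.
This is a case-control study: participants were sampled on outcome status, so risks in the source population cannot be estimated directly — relative risk is not valid here. The odds ratio is the appropriate measure.
OR = (a·d)/(b·c) = (265 × 298) / (1967 × 63) = 78970 / 123921 = 0.63726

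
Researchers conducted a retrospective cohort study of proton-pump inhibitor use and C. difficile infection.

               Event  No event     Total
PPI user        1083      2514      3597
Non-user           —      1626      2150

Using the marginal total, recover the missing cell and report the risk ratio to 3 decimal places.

The missing cell is in the unexposed row: 2150 − 1626 = 524.
So a = 1083, b = 2514, c = 524, d = 1626.
RR = [a/(a+b)] / [c/(c+d)] = (1083/3597) / (524/2150) = 0.30108/0.24372 = 1.23536

1.235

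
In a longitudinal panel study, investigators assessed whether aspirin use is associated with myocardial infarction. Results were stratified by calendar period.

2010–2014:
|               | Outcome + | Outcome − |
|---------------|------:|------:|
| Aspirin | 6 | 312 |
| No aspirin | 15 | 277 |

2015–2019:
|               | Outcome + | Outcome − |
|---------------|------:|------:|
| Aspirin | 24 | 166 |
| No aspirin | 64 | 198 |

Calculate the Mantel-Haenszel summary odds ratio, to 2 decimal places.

0.42

OR_MH = Σ(aᵢdᵢ/nᵢ) / Σ(bᵢcᵢ/nᵢ), where nᵢ is the stratum total.
Stratum 1 (2010–2014): n = 610; a·d/n = 6·277/610 = 2.7246; b·c/n = 312·15/610 = 7.6721
Stratum 2 (2015–2019): n = 452; a·d/n = 24·198/452 = 10.5133; b·c/n = 166·64/452 = 23.5044
OR_MH = (2.7246 + 10.5133) / (7.6721 + 23.5044) = 13.2379 / 31.1766 = 0.42461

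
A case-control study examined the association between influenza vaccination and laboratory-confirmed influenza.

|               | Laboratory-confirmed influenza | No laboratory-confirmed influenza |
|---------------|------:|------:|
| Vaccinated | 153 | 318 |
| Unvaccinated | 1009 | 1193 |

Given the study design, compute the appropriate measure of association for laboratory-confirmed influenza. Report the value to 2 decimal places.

0.57

Cells: a = 153, b = 318, c = 1009, d = 1193.
This is a case-control study: participants were sampled on outcome status, so risks in the source population cannot be estimated directly — relative risk is not valid here. The odds ratio is the appropriate measure.
OR = (a·d)/(b·c) = (153 × 1193) / (318 × 1009) = 182529 / 320862 = 0.56887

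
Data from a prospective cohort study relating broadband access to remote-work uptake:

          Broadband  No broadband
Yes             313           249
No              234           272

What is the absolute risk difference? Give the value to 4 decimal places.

Reading the table with exposure as columns: a = 313 (Broadband, case), b = 234 (Broadband, non-case), c = 249 (No broadband, case), d = 272.
Risk in exposed = 313/547 = 0.572212; risk in unexposed = 249/521 = 0.477927.
Risk difference = 0.572212 − 0.477927 = 0.094285

0.0943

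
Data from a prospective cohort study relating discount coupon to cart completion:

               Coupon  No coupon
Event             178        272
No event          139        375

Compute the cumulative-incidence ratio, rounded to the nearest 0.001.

Reading the table with exposure as columns: a = 178 (Coupon, case), b = 139 (Coupon, non-case), c = 272 (No coupon, case), d = 375.
Risk in exposed = 178/317 = 0.56151; risk in unexposed = 272/647 = 0.42040.
RR = 0.56151 / 0.42040 = 1.33566
The risk among the exposed is 1.34 times that among the unexposed.

1.336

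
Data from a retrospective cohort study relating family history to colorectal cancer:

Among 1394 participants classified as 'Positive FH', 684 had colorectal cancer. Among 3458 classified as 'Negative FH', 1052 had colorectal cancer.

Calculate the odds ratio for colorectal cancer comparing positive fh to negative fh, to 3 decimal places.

From the description: a = 684, b = 710, c = 1052, d = 2406.
OR = (a·d)/(b·c) = (684 × 2406) / (710 × 1052) = 1645704 / 746920 = 2.20332
The odds of colorectal cancer are about 2.20 times as high in the positive fh group.

2.203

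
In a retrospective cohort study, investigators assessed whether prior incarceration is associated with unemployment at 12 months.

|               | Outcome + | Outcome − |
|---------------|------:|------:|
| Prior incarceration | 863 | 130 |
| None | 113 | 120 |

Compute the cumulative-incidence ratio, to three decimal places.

1.792

Cells: a = 863, b = 130, c = 113, d = 120.
Risk in exposed = 863/993 = 0.86908; risk in unexposed = 113/233 = 0.48498.
RR = 0.86908 / 0.48498 = 1.79200
The risk among the exposed is 1.79 times that among the unexposed.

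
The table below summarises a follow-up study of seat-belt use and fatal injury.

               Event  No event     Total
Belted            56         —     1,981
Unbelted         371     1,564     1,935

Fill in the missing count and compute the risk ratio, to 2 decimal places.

0.15

The missing cell is in the exposed row: 1981 − 56 = 1925.
So a = 56, b = 1925, c = 371, d = 1564.
RR = [a/(a+b)] / [c/(c+d)] = (56/1981) / (371/1935) = 0.02827/0.19173 = 0.14744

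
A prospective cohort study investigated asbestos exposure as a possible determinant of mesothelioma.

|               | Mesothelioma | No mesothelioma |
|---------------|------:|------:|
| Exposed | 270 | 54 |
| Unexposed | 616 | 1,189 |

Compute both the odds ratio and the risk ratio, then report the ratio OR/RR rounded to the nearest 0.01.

3.95

Cells: a = 270, b = 54, c = 616, d = 1189.
OR = (270·1189)/(54·616) = 321030/33264 = 9.65097
Risk in exposed = 270/324 = 0.83333; risk in unexposed = 616/1805 = 0.34127; RR = 2.44183
OR/RR = 9.65097 / 2.44183 = 3.95235
The outcome is not rare, so the OR lies further from 1 than the RR.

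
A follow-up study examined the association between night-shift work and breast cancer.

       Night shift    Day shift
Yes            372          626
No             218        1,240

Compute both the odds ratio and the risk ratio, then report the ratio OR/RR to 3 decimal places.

Reading the table with exposure as columns: a = 372 (Night shift, case), b = 218 (Night shift, non-case), c = 626 (Day shift, case), d = 1240.
OR = (372·1240)/(218·626) = 461280/136468 = 3.38013
Risk in exposed = 372/590 = 0.63051; risk in unexposed = 626/1866 = 0.33548; RR = 1.87944
OR/RR = 3.38013 / 1.87944 = 1.79848
The outcome is not rare, so the OR lies further from 1 than the RR.

1.798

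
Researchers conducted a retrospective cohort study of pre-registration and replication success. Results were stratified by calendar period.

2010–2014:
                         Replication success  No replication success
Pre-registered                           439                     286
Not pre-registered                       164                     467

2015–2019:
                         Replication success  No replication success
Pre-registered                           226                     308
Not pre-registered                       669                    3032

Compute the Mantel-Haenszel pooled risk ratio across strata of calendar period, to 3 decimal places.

2.335

RR_MH = Σ(aᵢ·n₀ᵢ/nᵢ) / Σ(cᵢ·n₁ᵢ/nᵢ), with n₁ᵢ = aᵢ+bᵢ (exposed), n₀ᵢ = cᵢ+dᵢ (unexposed), nᵢ = n₁ᵢ+n₀ᵢ.
Stratum 1 (2010–2014): n₁ = 725, n₀ = 631, n = 1356; a·n₀/n = 439·631/1356 = 204.2839; c·n₁/n = 164·725/1356 = 87.6844
Stratum 2 (2015–2019): n₁ = 534, n₀ = 3701, n = 4235; a·n₀/n = 226·3701/4235 = 197.5032; c·n₁/n = 669·534/4235 = 84.3556
RR_MH = (204.2839 + 197.5032) / (87.6844 + 84.3556) = 401.7871 / 172.0400 = 2.33543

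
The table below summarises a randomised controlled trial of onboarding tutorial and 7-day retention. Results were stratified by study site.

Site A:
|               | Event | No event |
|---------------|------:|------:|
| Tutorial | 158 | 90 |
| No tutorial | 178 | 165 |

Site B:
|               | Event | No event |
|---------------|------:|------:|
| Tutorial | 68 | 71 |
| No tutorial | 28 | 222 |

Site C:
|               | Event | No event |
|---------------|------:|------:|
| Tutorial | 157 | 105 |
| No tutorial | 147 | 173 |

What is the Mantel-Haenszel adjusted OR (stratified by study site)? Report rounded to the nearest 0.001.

OR_MH = Σ(aᵢdᵢ/nᵢ) / Σ(bᵢcᵢ/nᵢ), where nᵢ is the stratum total.
Stratum 1 (Site A): n = 591; a·d/n = 158·165/591 = 44.1117; b·c/n = 90·178/591 = 27.1066
Stratum 2 (Site B): n = 389; a·d/n = 68·222/389 = 38.8072; b·c/n = 71·28/389 = 5.1105
Stratum 3 (Site C): n = 582; a·d/n = 157·173/582 = 46.6684; b·c/n = 105·147/582 = 26.5206
OR_MH = (44.1117 + 38.8072 + 46.6684) / (27.1066 + 5.1105 + 26.5206) = 129.5873 / 58.7378 = 2.20620

2.206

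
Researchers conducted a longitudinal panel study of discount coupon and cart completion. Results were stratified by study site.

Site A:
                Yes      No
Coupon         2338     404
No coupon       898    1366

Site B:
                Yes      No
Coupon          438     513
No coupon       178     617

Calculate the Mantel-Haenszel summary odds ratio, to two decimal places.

OR_MH = Σ(aᵢdᵢ/nᵢ) / Σ(bᵢcᵢ/nᵢ), where nᵢ is the stratum total.
Stratum 1 (Site A): n = 5006; a·d/n = 2338·1366/5006 = 637.9760; b·c/n = 404·898/5006 = 72.4714
Stratum 2 (Site B): n = 1746; a·d/n = 438·617/1746 = 154.7801; b·c/n = 513·178/1746 = 52.2990
OR_MH = (637.9760 + 154.7801) / (72.4714 + 52.2990) = 792.7561 / 124.7704 = 6.35372

6.35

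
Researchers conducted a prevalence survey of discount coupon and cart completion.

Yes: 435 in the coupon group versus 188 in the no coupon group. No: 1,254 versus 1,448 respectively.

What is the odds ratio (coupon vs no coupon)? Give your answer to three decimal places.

2.672

From the description: a = 435, b = 1254, c = 188, d = 1448.
OR = (a·d)/(b·c) = (435 × 1448) / (1254 × 188) = 629880 / 235752 = 2.67179
The odds of cart completion are about 2.67 times as high in the coupon group.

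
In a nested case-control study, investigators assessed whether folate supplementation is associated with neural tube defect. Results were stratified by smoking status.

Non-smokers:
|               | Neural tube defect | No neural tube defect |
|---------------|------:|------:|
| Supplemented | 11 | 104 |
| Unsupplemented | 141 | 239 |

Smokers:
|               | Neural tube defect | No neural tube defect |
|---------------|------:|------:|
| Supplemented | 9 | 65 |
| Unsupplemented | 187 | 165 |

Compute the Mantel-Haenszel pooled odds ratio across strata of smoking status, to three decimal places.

0.151

OR_MH = Σ(aᵢdᵢ/nᵢ) / Σ(bᵢcᵢ/nᵢ), where nᵢ is the stratum total.
Stratum 1 (Non-smokers): n = 495; a·d/n = 11·239/495 = 5.3111; b·c/n = 104·141/495 = 29.6242
Stratum 2 (Smokers): n = 426; a·d/n = 9·165/426 = 3.4859; b·c/n = 65·187/426 = 28.5329
OR_MH = (5.3111 + 3.4859) / (29.6242 + 28.5329) = 8.7970 / 58.1571 = 0.15126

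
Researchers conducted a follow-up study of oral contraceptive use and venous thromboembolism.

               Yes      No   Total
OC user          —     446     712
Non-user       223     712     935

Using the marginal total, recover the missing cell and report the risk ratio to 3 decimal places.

1.566

The missing cell is in the exposed row: 712 − 446 = 266.
So a = 266, b = 446, c = 223, d = 712.
RR = [a/(a+b)] / [c/(c+d)] = (266/712) / (223/935) = 0.37360/0.23850 = 1.56642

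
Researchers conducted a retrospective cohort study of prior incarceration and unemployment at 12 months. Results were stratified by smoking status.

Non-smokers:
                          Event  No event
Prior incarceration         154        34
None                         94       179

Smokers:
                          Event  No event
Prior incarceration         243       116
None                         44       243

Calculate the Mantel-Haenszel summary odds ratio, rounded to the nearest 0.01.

OR_MH = Σ(aᵢdᵢ/nᵢ) / Σ(bᵢcᵢ/nᵢ), where nᵢ is the stratum total.
Stratum 1 (Non-smokers): n = 461; a·d/n = 154·179/461 = 59.7961; b·c/n = 34·94/461 = 6.9328
Stratum 2 (Smokers): n = 646; a·d/n = 243·243/646 = 91.4071; b·c/n = 116·44/646 = 7.9009
OR_MH = (59.7961 + 91.4071) / (6.9328 + 7.9009) = 151.2032 / 14.8337 = 10.19323

10.19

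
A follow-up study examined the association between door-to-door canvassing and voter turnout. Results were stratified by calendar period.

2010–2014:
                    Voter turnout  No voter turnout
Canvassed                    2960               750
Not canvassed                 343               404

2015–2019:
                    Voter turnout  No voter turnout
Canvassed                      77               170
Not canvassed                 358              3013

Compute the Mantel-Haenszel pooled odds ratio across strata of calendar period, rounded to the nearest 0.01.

4.46

OR_MH = Σ(aᵢdᵢ/nᵢ) / Σ(bᵢcᵢ/nᵢ), where nᵢ is the stratum total.
Stratum 1 (2010–2014): n = 4457; a·d/n = 2960·404/4457 = 268.3060; b·c/n = 750·343/4457 = 57.7182
Stratum 2 (2015–2019): n = 3618; a·d/n = 77·3013/3618 = 64.1241; b·c/n = 170·358/3618 = 16.8214
OR_MH = (268.3060 + 64.1241) / (57.7182 + 16.8214) = 332.4301 / 74.5396 = 4.45978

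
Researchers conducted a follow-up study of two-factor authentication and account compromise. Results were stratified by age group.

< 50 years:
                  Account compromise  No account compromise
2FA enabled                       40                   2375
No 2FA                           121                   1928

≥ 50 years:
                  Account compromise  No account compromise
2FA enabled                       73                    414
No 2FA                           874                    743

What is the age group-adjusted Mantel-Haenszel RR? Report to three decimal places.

0.278

RR_MH = Σ(aᵢ·n₀ᵢ/nᵢ) / Σ(cᵢ·n₁ᵢ/nᵢ), with n₁ᵢ = aᵢ+bᵢ (exposed), n₀ᵢ = cᵢ+dᵢ (unexposed), nᵢ = n₁ᵢ+n₀ᵢ.
Stratum 1 (< 50 years): n₁ = 2415, n₀ = 2049, n = 4464; a·n₀/n = 40·2049/4464 = 18.3602; c·n₁/n = 121·2415/4464 = 65.4603
Stratum 2 (≥ 50 years): n₁ = 487, n₀ = 1617, n = 2104; a·n₀/n = 73·1617/2104 = 56.1031; c·n₁/n = 874·487/2104 = 202.2994
RR_MH = (18.3602 + 56.1031) / (65.4603 + 202.2994) = 74.4634 / 267.7598 = 0.27810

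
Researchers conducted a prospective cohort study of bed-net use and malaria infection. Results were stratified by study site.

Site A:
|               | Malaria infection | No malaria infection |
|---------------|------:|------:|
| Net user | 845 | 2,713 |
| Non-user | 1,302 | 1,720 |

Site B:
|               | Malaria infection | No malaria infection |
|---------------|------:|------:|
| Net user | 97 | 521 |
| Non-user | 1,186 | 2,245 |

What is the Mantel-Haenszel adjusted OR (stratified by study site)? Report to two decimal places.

OR_MH = Σ(aᵢdᵢ/nᵢ) / Σ(bᵢcᵢ/nᵢ), where nᵢ is the stratum total.
Stratum 1 (Site A): n = 6580; a·d/n = 845·1720/6580 = 220.8815; b·c/n = 2713·1302/6580 = 536.8277
Stratum 2 (Site B): n = 4049; a·d/n = 97·2245/4049 = 53.7824; b·c/n = 521·1186/4049 = 152.6071
OR_MH = (220.8815 + 53.7824) / (536.8277 + 152.6071) = 274.6639 / 689.4347 = 0.39839

0.40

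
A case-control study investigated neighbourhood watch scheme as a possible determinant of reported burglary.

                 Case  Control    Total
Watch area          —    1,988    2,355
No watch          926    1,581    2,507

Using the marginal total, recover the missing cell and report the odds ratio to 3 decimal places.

0.315

The missing cell is in the exposed row: 2355 − 1988 = 367.
So a = 367, b = 1988, c = 926, d = 1581.
OR = (a·d)/(b·c) = (367 × 1581) / (1988 × 926) = 580227 / 1840888 = 0.31519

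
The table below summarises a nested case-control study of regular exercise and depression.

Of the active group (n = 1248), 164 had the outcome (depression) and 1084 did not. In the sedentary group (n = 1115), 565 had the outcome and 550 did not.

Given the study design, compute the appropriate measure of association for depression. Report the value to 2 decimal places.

From the description: a = 164, b = 1084, c = 565, d = 550.
This is a nested case-control study: participants were sampled on outcome status, so risks in the source population cannot be estimated directly — relative risk is not valid here. The odds ratio is the appropriate measure.
OR = (a·d)/(b·c) = (164 × 550) / (1084 × 565) = 90200 / 612460 = 0.14727

0.15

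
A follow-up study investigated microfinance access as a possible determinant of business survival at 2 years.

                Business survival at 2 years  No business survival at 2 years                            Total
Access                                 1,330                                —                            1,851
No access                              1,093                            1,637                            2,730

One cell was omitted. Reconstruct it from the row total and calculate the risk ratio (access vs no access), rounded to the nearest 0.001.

1.795

The missing cell is in the exposed row: 1851 − 1330 = 521.
So a = 1330, b = 521, c = 1093, d = 1637.
RR = [a/(a+b)] / [c/(c+d)] = (1330/1851) / (1093/2730) = 0.71853/0.40037 = 1.79468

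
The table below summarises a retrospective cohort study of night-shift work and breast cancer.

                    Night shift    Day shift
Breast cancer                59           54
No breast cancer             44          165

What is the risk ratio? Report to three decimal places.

2.323

Reading the table with exposure as columns: a = 59 (Night shift, case), b = 44 (Night shift, non-case), c = 54 (Day shift, case), d = 165.
Risk in exposed = 59/103 = 0.57282; risk in unexposed = 54/219 = 0.24658.
RR = 0.57282 / 0.24658 = 2.32309
The risk among the exposed is 2.32 times that among the unexposed.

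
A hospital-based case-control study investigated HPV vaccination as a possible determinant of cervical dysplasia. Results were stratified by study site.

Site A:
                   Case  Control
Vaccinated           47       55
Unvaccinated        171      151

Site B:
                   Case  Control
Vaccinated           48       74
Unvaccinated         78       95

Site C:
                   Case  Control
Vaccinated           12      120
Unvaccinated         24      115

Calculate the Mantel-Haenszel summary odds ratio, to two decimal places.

OR_MH = Σ(aᵢdᵢ/nᵢ) / Σ(bᵢcᵢ/nᵢ), where nᵢ is the stratum total.
Stratum 1 (Site A): n = 424; a·d/n = 47·151/424 = 16.7382; b·c/n = 55·171/424 = 22.1816
Stratum 2 (Site B): n = 295; a·d/n = 48·95/295 = 15.4576; b·c/n = 74·78/295 = 19.5661
Stratum 3 (Site C): n = 271; a·d/n = 12·115/271 = 5.0923; b·c/n = 120·24/271 = 10.6273
OR_MH = (16.7382 + 15.4576 + 5.0923) / (22.1816 + 19.5661 + 10.6273) = 37.2881 / 52.3750 = 0.71194

0.71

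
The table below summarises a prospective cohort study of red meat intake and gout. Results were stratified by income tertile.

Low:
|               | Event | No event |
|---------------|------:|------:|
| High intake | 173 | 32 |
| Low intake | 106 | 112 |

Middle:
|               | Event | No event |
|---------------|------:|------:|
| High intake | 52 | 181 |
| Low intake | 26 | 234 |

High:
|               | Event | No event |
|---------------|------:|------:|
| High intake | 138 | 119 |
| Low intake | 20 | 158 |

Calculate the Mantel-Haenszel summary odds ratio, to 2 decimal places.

OR_MH = Σ(aᵢdᵢ/nᵢ) / Σ(bᵢcᵢ/nᵢ), where nᵢ is the stratum total.
Stratum 1 (Low): n = 423; a·d/n = 173·112/423 = 45.8061; b·c/n = 32·106/423 = 8.0189
Stratum 2 (Middle): n = 493; a·d/n = 52·234/493 = 24.6815; b·c/n = 181·26/493 = 9.5456
Stratum 3 (High): n = 435; a·d/n = 138·158/435 = 50.1241; b·c/n = 119·20/435 = 5.4713
OR_MH = (45.8061 + 24.6815 + 50.1241) / (8.0189 + 9.5456 + 5.4713) = 120.6118 / 23.0358 = 5.23584

5.24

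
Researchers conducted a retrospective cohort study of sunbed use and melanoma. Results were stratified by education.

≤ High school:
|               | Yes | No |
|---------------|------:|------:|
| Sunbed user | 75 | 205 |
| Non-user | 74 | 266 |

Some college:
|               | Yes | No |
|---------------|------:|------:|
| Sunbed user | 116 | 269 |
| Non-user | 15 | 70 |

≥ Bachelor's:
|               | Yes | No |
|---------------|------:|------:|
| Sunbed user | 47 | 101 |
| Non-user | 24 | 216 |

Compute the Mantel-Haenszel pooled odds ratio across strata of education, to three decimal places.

1.924

OR_MH = Σ(aᵢdᵢ/nᵢ) / Σ(bᵢcᵢ/nᵢ), where nᵢ is the stratum total.
Stratum 1 (≤ High school): n = 620; a·d/n = 75·266/620 = 32.1774; b·c/n = 205·74/620 = 24.4677
Stratum 2 (Some college): n = 470; a·d/n = 116·70/470 = 17.2766; b·c/n = 269·15/470 = 8.5851
Stratum 3 (≥ Bachelor's): n = 388; a·d/n = 47·216/388 = 26.1649; b·c/n = 101·24/388 = 6.2474
OR_MH = (32.1774 + 17.2766 + 26.1649) / (24.4677 + 8.5851 + 6.2474) = 75.6190 / 39.3003 = 1.92413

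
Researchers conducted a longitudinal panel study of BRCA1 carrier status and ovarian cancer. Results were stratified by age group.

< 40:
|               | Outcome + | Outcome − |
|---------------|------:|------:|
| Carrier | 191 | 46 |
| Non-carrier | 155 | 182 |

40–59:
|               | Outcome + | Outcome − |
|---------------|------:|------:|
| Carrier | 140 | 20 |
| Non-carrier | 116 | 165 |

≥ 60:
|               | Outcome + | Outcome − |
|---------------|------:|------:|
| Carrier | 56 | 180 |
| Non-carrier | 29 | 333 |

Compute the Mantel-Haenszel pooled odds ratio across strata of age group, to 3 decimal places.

OR_MH = Σ(aᵢdᵢ/nᵢ) / Σ(bᵢcᵢ/nᵢ), where nᵢ is the stratum total.
Stratum 1 (< 40): n = 574; a·d/n = 191·182/574 = 60.5610; b·c/n = 46·155/574 = 12.4216
Stratum 2 (40–59): n = 441; a·d/n = 140·165/441 = 52.3810; b·c/n = 20·116/441 = 5.2608
Stratum 3 (≥ 60): n = 598; a·d/n = 56·333/598 = 31.1839; b·c/n = 180·29/598 = 8.7291
OR_MH = (60.5610 + 52.3810 + 31.1839) / (12.4216 + 5.2608 + 8.7291) = 144.1259 / 26.4115 = 5.45694

5.457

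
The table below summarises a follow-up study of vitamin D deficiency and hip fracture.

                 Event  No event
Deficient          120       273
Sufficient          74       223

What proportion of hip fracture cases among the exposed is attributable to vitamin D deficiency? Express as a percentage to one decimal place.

Cells: a = 120, b = 273, c = 74, d = 223.
Risk in exposed = 120/393 = 0.30534; risk in unexposed = 74/297 = 0.24916.
RR = 0.30534/0.24916 = 1.22550
AR% = (RR − 1)/RR × 100 = (1.22550 − 1)/1.22550 × 100 = 18.4007%

18.4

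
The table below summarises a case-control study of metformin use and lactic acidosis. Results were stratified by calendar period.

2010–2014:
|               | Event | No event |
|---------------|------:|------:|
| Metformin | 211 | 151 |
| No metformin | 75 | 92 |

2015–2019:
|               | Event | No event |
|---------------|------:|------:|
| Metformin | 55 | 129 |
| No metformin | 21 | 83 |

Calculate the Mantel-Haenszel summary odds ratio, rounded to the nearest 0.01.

OR_MH = Σ(aᵢdᵢ/nᵢ) / Σ(bᵢcᵢ/nᵢ), where nᵢ is the stratum total.
Stratum 1 (2010–2014): n = 529; a·d/n = 211·92/529 = 36.6957; b·c/n = 151·75/529 = 21.4083
Stratum 2 (2015–2019): n = 288; a·d/n = 55·83/288 = 15.8507; b·c/n = 129·21/288 = 9.4062
OR_MH = (36.6957 + 15.8507) / (21.4083 + 9.4062) = 52.5463 / 30.8146 = 1.70524

1.71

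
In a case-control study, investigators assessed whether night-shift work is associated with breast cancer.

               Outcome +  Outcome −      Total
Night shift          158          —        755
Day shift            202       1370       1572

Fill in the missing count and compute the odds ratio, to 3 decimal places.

1.795

The missing cell is in the exposed row: 755 − 158 = 597.
So a = 158, b = 597, c = 202, d = 1370.
OR = (a·d)/(b·c) = (158 × 1370) / (597 × 202) = 216460 / 120594 = 1.79495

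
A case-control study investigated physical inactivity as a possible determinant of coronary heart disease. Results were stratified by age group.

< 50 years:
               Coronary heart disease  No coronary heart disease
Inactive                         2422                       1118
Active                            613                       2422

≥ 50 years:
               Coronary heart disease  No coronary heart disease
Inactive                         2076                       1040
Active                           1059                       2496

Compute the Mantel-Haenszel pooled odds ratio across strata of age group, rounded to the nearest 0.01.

OR_MH = Σ(aᵢdᵢ/nᵢ) / Σ(bᵢcᵢ/nᵢ), where nᵢ is the stratum total.
Stratum 1 (< 50 years): n = 6575; a·d/n = 2422·2422/6575 = 892.1801; b·c/n = 1118·613/6575 = 104.2333
Stratum 2 (≥ 50 years): n = 6671; a·d/n = 2076·2496/6671 = 776.7495; b·c/n = 1040·1059/6671 = 165.0967
OR_MH = (892.1801 + 776.7495) / (104.2333 + 165.0967) = 1668.9296 / 269.3300 = 6.19660

6.20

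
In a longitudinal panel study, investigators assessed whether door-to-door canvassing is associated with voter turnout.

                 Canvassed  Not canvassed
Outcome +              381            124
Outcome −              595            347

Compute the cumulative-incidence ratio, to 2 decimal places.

Reading the table with exposure as columns: a = 381 (Canvassed, case), b = 595 (Canvassed, non-case), c = 124 (Not canvassed, case), d = 347.
Risk in exposed = 381/976 = 0.39037; risk in unexposed = 124/471 = 0.26327.
RR = 0.39037 / 0.26327 = 1.48277
The risk among the exposed is 1.48 times that among the unexposed.

1.48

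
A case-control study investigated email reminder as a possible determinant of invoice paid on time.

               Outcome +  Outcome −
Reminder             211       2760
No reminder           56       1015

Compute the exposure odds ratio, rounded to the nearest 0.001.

1.386

Cells: a = 211, b = 2760, c = 56, d = 1015.
OR = (a·d)/(b·c) = (211 × 1015) / (2760 × 56) = 214165 / 154560 = 1.38564
The odds of invoice paid on time are about 1.39 times as high in the reminder group.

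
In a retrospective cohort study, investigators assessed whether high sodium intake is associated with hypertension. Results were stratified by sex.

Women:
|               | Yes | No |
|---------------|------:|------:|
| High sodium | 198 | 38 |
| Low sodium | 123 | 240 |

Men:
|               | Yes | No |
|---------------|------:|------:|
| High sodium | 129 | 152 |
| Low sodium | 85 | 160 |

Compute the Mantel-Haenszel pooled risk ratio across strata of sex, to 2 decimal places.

RR_MH = Σ(aᵢ·n₀ᵢ/nᵢ) / Σ(cᵢ·n₁ᵢ/nᵢ), with n₁ᵢ = aᵢ+bᵢ (exposed), n₀ᵢ = cᵢ+dᵢ (unexposed), nᵢ = n₁ᵢ+n₀ᵢ.
Stratum 1 (Women): n₁ = 236, n₀ = 363, n = 599; a·n₀/n = 198·363/599 = 119.9900; c·n₁/n = 123·236/599 = 48.4608
Stratum 2 (Men): n₁ = 281, n₀ = 245, n = 526; a·n₀/n = 129·245/526 = 60.0856; c·n₁/n = 85·281/526 = 45.4087
RR_MH = (119.9900 + 60.0856) / (48.4608 + 45.4087) = 180.0755 / 93.8695 = 1.91836

1.92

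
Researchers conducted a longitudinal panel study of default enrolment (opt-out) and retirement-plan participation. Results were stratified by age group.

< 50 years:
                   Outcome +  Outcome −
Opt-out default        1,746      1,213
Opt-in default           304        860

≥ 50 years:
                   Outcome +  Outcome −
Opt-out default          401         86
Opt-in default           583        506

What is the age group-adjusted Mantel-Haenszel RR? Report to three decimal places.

RR_MH = Σ(aᵢ·n₀ᵢ/nᵢ) / Σ(cᵢ·n₁ᵢ/nᵢ), with n₁ᵢ = aᵢ+bᵢ (exposed), n₀ᵢ = cᵢ+dᵢ (unexposed), nᵢ = n₁ᵢ+n₀ᵢ.
Stratum 1 (< 50 years): n₁ = 2959, n₀ = 1164, n = 4123; a·n₀/n = 1746·1164/4123 = 492.9285; c·n₁/n = 304·2959/4123 = 218.1751
Stratum 2 (≥ 50 years): n₁ = 487, n₀ = 1089, n = 1576; a·n₀/n = 401·1089/1576 = 277.0869; c·n₁/n = 583·487/1576 = 180.1529
RR_MH = (492.9285 + 277.0869) / (218.1751 + 180.1529) = 770.0154 / 398.3280 = 1.93312

1.933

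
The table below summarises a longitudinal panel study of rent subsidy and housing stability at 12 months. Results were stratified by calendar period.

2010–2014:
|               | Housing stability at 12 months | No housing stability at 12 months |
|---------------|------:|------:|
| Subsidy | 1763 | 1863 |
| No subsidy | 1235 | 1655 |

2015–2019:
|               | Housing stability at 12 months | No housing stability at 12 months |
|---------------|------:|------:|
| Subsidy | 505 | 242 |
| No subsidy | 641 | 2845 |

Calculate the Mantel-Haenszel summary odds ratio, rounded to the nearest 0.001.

2.020

OR_MH = Σ(aᵢdᵢ/nᵢ) / Σ(bᵢcᵢ/nᵢ), where nᵢ is the stratum total.
Stratum 1 (2010–2014): n = 6516; a·d/n = 1763·1655/6516 = 447.7847; b·c/n = 1863·1235/6516 = 353.1008
Stratum 2 (2015–2019): n = 4233; a·d/n = 505·2845/4233 = 339.4106; b·c/n = 242·641/4233 = 36.6459
OR_MH = (447.7847 + 339.4106) / (353.1008 + 36.6459) = 787.1953 / 389.7467 = 2.01976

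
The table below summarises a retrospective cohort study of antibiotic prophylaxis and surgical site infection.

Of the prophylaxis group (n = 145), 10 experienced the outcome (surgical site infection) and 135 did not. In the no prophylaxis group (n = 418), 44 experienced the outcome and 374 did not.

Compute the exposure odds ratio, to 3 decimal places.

From the description: a = 10, b = 135, c = 44, d = 374.
OR = (a·d)/(b·c) = (10 × 374) / (135 × 44) = 3740 / 5940 = 0.62963
Exposure is associated with lower odds of surgical site infection (OR = 0.63 < 1).

0.630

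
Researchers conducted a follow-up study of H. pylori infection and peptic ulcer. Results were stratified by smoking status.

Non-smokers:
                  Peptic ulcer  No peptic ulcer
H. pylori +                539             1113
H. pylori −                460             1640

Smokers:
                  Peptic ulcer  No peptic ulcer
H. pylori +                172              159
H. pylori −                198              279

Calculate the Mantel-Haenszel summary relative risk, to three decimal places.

RR_MH = Σ(aᵢ·n₀ᵢ/nᵢ) / Σ(cᵢ·n₁ᵢ/nᵢ), with n₁ᵢ = aᵢ+bᵢ (exposed), n₀ᵢ = cᵢ+dᵢ (unexposed), nᵢ = n₁ᵢ+n₀ᵢ.
Stratum 1 (Non-smokers): n₁ = 1652, n₀ = 2100, n = 3752; a·n₀/n = 539·2100/3752 = 301.6791; c·n₁/n = 460·1652/3752 = 202.5373
Stratum 2 (Smokers): n₁ = 331, n₀ = 477, n = 808; a·n₀/n = 172·477/808 = 101.5396; c·n₁/n = 198·331/808 = 81.1114
RR_MH = (301.6791 + 101.5396) / (202.5373 + 81.1114) = 403.2187 / 283.6487 = 1.42154

1.422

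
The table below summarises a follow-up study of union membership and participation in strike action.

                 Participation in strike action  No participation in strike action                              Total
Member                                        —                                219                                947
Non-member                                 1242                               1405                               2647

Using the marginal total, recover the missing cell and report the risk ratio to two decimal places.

1.64

The missing cell is in the exposed row: 947 − 219 = 728.
So a = 728, b = 219, c = 1242, d = 1405.
RR = [a/(a+b)] / [c/(c+d)] = (728/947) / (1242/2647) = 0.76874/0.46921 = 1.63838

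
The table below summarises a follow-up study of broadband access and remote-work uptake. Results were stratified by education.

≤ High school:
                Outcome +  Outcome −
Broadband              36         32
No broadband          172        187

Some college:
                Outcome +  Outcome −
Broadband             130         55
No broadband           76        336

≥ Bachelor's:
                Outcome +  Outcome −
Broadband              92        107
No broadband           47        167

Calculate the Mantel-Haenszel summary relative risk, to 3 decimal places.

2.278

RR_MH = Σ(aᵢ·n₀ᵢ/nᵢ) / Σ(cᵢ·n₁ᵢ/nᵢ), with n₁ᵢ = aᵢ+bᵢ (exposed), n₀ᵢ = cᵢ+dᵢ (unexposed), nᵢ = n₁ᵢ+n₀ᵢ.
Stratum 1 (≤ High school): n₁ = 68, n₀ = 359, n = 427; a·n₀/n = 36·359/427 = 30.2670; c·n₁/n = 172·68/427 = 27.3911
Stratum 2 (Some college): n₁ = 185, n₀ = 412, n = 597; a·n₀/n = 130·412/597 = 89.7152; c·n₁/n = 76·185/597 = 23.5511
Stratum 3 (≥ Bachelor's): n₁ = 199, n₀ = 214, n = 413; a·n₀/n = 92·214/413 = 47.6707; c·n₁/n = 47·199/413 = 22.6465
RR_MH = (30.2670 + 89.7152 + 47.6707) / (27.3911 + 23.5511 + 22.6465) = 167.6529 / 73.5887 = 2.27824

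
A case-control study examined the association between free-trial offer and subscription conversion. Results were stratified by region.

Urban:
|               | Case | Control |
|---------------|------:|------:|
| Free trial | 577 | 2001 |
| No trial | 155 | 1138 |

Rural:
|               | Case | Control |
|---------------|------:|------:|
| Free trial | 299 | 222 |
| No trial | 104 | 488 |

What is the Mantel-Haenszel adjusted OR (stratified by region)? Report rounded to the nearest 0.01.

OR_MH = Σ(aᵢdᵢ/nᵢ) / Σ(bᵢcᵢ/nᵢ), where nᵢ is the stratum total.
Stratum 1 (Urban): n = 3871; a·d/n = 577·1138/3871 = 169.6270; b·c/n = 2001·155/3871 = 80.1227
Stratum 2 (Rural): n = 1113; a·d/n = 299·488/1113 = 131.0979; b·c/n = 222·104/1113 = 20.7439
OR_MH = (169.6270 + 131.0979) / (80.1227 + 20.7439) = 300.7249 / 100.8666 = 2.98141

2.98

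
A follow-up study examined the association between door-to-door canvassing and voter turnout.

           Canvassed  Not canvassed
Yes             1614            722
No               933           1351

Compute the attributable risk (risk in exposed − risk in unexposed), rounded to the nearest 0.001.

Reading the table with exposure as columns: a = 1614 (Canvassed, case), b = 933 (Canvassed, non-case), c = 722 (Not canvassed, case), d = 1351.
Risk in exposed = 1614/2547 = 0.633687; risk in unexposed = 722/2073 = 0.348288.
Risk difference = 0.633687 − 0.348288 = 0.285399

0.285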